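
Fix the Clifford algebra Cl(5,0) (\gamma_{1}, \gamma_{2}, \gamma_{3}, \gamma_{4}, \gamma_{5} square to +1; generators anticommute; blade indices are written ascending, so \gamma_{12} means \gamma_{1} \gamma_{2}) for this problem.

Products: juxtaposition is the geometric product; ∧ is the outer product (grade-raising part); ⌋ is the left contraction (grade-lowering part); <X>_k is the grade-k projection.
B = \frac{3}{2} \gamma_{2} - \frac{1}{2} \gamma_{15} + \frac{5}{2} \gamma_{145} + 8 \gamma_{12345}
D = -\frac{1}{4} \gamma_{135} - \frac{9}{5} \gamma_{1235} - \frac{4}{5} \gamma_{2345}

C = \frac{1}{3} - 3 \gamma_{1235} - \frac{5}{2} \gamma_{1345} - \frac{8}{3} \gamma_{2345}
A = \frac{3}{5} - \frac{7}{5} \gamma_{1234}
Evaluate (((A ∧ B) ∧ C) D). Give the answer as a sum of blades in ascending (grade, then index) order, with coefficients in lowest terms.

step 1: \frac{9}{10} \gamma_{2} - \frac{3}{10} \gamma_{15} + \frac{3}{2} \gamma_{145} + \frac{24}{5} \gamma_{12345}
step 2: \frac{3}{10} \gamma_{2} - \frac{1}{10} \gamma_{15} + \frac{1}{2} \gamma_{145} + \frac{77}{20} \gamma_{12345}
step 3: -\frac{77}{25} \gamma_{1} + \frac{1}{40} \gamma_{3} + \frac{693}{100} \gamma_{4} - \frac{9}{50} \gamma_{23} - \frac{77}{80} \gamma_{24} - \frac{1}{8} \gamma_{34} + \frac{2}{5} \gamma_{123} + \frac{27}{50} \gamma_{135} - \frac{9}{10} \gamma_{234} - \frac{6}{25} \gamma_{345} - \frac{2}{25} \gamma_{1234} + \frac{3}{40} \gamma_{1235}
Answer: -\frac{77}{25} \gamma_{1} + \frac{1}{40} \gamma_{3} + \frac{693}{100} \gamma_{4} - \frac{9}{50} \gamma_{23} - \frac{77}{80} \gamma_{24} - \frac{1}{8} \gamma_{34} + \frac{2}{5} \gamma_{123} + \frac{27}{50} \gamma_{135} - \frac{9}{10} \gamma_{234} - \frac{6}{25} \gamma_{345} - \frac{2}{25} \gamma_{1234} + \frac{3}{40} \gamma_{1235}


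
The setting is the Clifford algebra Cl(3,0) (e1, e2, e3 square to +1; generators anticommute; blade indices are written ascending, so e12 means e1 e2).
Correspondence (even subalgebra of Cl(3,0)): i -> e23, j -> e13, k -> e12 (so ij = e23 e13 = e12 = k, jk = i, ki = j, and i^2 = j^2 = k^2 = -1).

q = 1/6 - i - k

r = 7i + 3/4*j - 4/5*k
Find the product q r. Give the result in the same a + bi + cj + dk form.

In blades: q = 1/6 - e12 - e23, r = -4/5*e12 + 3/4*e13 + 7*e23.
Distribute q over r term by term (generator squares from the signature, products reordered to ascending indices): (1/6)*r = -2/15*e12 + 1/8*e13 + 7/6*e23; (-e12)*r = -4/5 - 7*e13 + 3/4*e23; (-e23)*r = 7 - 3/4*e12 - 4/5*e13.
Sum: 31/5 - 53/60*e12 - 307/40*e13 + 23/12*e23; translating back through the correspondence:
Answer: 31/5 + 23/12*i - 307/40*j - 53/60*k


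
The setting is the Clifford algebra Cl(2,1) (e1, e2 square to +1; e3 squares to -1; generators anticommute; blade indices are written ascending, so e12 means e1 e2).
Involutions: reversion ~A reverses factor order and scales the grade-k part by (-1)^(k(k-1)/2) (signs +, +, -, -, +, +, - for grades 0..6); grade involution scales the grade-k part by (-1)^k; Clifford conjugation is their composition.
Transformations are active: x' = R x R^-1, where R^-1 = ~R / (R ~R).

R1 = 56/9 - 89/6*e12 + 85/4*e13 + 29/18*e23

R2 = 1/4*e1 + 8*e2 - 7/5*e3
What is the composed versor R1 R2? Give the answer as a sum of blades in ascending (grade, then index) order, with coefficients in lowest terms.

Distribute over the terms of R2 (each basis-blade product reordered to ascending indices, repeated generators contracted through their squares):
R1 (1/4*e1) = 14/9*e1 + 89/24*e2 - 85/16*e3 + 29/72*e123
R1 (8*e2) = -356/3*e1 + 448/9*e2 - 116/9*e3 - 170*e123
R1 (-7/5*e3) = 119/4*e1 + 203/90*e2 - 392/45*e3 + 623/30*e123
Summing the partial products and collecting blades:
Answer: -3145/36*e1 + 6689/120*e2 - 2153/80*e3 - 53579/360*e123


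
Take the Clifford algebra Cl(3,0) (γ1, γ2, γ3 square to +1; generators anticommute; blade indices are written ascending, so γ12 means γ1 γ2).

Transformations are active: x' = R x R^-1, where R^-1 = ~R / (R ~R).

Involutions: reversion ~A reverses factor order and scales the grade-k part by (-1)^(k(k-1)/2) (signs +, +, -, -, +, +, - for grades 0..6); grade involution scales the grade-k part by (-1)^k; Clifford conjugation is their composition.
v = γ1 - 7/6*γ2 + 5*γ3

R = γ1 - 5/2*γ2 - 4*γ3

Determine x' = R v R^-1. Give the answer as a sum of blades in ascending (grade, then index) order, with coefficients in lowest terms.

~R = γ1 - 5/2*γ2 - 4*γ3, and R ~R = 93/4, so R^-1 = ~R / (93/4).
R v = -193/12 + 4/3*γ12 + 9*γ13 - 103/6*γ23
Answer: -665/279*γ1 + 2581/558*γ2 + 149/279*γ3


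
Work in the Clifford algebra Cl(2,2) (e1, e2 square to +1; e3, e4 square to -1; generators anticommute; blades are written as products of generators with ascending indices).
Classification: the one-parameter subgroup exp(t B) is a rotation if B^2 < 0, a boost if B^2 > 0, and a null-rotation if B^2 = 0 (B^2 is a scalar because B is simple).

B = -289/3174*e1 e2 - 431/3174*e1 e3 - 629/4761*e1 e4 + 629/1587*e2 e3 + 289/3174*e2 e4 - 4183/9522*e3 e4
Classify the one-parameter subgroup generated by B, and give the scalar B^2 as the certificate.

B^2 term by term: the squares give (-289/3174)^2*(e1 e2)^2 + (-431/3174)^2*(e1 e3)^2 + (-629/4761)^2*(e1 e4)^2 + (629/1587)^2*(e2 e3)^2 + (289/3174)^2*(e2 e4)^2 + (-4183/9522)^2*(e3 e4)^2 = 83521/10074276*(-1) + 185761/10074276*(+1) + 395641/22667121*(+1) + 395641/2518569*(+1) + 83521/10074276*(+1) + 17497489/90668484*(-1) = 0 (each basis 2-blade squares to minus the product of its generators' squares); cross terms between blades sharing an index anticommute and cancel; the commuting (index-disjoint) pairs give grade-4 terms 2*c*c'*(blade product), which cancel blade by blade — e1 e2 e3 e4: 1208887/15111414 + 124559/5037138 - 791282/7555707 = 0 — confirming B is simple. So B^2 = 0.
Answer: null-rotation, certificate B^2 = 0. The class reads off the invariant scalar 0 directly.


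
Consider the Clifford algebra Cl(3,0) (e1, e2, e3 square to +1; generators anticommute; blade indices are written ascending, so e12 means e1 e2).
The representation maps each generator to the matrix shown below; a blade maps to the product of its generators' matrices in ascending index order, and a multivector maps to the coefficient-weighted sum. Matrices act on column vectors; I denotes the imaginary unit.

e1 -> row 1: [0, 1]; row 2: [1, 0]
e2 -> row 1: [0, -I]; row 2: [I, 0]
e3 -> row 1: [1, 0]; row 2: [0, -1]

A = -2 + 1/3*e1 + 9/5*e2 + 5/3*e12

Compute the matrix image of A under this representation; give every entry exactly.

Bivector images (products of the table entries): rho(e12) = rho(e1)rho(e2) = row 1: [I, 0]; row 2: [0, -I].
M = (-2)*1 + (1/3)*rho(e1) + (9/5)*rho(e2) + (5/3)*rho(e12), summed entrywise (1 is the identity matrix):
Answer: row 1: [-2 + 5*I/3, 1/3 - 9*I/5]; row 2: [1/3 + 9*I/5, -2 - 5*I/3]


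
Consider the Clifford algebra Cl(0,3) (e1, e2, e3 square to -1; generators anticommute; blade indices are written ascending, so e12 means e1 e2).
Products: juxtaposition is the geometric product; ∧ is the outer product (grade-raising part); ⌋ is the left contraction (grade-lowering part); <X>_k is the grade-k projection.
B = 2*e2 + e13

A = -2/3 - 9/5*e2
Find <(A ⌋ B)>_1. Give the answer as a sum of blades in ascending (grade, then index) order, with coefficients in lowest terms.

step 1: 18/5 - 4/3*e2 - 2/3*e13
step 2: -4/3*e2
Answer: -4/3*e2


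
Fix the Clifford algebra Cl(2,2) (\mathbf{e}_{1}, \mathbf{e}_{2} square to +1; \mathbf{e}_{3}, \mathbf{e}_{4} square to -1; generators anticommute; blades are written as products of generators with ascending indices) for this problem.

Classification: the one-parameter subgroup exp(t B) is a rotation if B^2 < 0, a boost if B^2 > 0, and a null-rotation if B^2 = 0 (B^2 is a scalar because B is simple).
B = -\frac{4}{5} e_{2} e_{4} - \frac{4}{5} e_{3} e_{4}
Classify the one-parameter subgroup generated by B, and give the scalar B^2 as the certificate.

B^2 term by term: the squares give (-\frac{4}{5})^2*(e_{2} e_{4})^2 + (-\frac{4}{5})^2*(e_{3} e_{4})^2 = \frac{16}{25}*(+1) + \frac{16}{25}*(-1) = 0 (each basis 2-blade squares to minus the product of its generators' squares); cross terms between blades sharing an index anticommute and cancel. So B^2 = 0.
Answer: null-rotation, certificate B^2 = 0. No conjugation can change B^2 = 0; the sign gives the class.


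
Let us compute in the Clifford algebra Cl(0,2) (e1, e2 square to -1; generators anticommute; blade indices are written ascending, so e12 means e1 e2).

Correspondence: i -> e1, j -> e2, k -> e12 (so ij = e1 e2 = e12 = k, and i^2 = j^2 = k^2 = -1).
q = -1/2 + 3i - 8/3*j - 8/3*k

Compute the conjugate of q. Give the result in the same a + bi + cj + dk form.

In blades: q = -1/2 + 3*e1 - 8/3*e2 - 8/3*e12.
Conjugation here is Clifford conjugation: the scalar is fixed and the grade-1 and grade-2 blades all flip sign, giving -1/2 - 3*e1 + 8/3*e2 + 8/3*e12; translating back:
Answer: -1/2 - 3i + 8/3*j + 8/3*k


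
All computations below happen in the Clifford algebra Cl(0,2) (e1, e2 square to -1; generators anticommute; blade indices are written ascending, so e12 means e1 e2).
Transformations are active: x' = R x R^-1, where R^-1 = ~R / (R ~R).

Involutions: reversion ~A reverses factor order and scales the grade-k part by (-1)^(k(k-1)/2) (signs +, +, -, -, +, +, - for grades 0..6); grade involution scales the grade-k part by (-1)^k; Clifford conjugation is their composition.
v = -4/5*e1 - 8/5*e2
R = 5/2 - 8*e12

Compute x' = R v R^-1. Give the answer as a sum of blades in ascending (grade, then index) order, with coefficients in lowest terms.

~R = 5/2 + 8*e12, and R ~R = 281/4, so R^-1 = ~R / (281/4).
R v = -74/5*e1 + 12/5*e2
Answer: -356/1405*e1 + 2488/1405*e2


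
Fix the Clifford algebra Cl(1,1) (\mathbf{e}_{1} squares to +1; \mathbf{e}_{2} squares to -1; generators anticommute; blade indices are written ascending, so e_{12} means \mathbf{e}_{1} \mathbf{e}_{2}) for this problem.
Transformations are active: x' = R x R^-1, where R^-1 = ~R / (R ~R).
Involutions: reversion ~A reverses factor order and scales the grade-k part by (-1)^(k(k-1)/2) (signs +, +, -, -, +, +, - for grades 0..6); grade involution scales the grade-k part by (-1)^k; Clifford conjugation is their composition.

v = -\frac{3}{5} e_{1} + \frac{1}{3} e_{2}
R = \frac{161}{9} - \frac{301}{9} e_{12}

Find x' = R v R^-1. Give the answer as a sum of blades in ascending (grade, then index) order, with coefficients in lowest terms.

~R = \frac{161}{9} + \frac{301}{9} e_{12}, and R ~R = -\frac{21560}{27}, so R^-1 = ~R / (-\frac{21560}{27}).
R v = \frac{56}{135} e_{1} - \frac{1904}{135} e_{2}
Answer: \frac{1439}{2475} e_{1} + \frac{739}{2475} e_{2}


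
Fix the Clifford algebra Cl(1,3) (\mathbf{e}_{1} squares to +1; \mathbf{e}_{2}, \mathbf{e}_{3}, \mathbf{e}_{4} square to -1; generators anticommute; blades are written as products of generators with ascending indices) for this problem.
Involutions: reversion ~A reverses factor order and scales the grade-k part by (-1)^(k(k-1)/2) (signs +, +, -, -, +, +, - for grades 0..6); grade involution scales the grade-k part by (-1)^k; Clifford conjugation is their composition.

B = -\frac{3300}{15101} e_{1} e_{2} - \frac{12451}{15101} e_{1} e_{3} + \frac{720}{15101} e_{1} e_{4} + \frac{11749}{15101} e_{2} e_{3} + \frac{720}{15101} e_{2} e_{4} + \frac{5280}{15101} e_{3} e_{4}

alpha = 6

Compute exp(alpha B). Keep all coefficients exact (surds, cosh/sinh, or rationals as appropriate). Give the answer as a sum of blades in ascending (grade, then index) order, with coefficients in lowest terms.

B^2 term by term: the squares give (-\frac{3300}{15101})^2*(e_{1} e_{2})^2 + (-\frac{12451}{15101})^2*(e_{1} e_{3})^2 + (\frac{720}{15101})^2*(e_{1} e_{4})^2 + (\frac{11749}{15101})^2*(e_{2} e_{3})^2 + (\frac{720}{15101})^2*(e_{2} e_{4})^2 + (\frac{5280}{15101})^2*(e_{3} e_{4})^2 = \frac{10890000}{228040201}*(+1) + \frac{155027401}{228040201}*(+1) + \frac{518400}{228040201}*(+1) + \frac{138039001}{228040201}*(-1) + \frac{518400}{228040201}*(-1) + \frac{27878400}{228040201}*(-1) = 0 (each basis 2-blade squares to minus the product of its generators' squares); cross terms between blades sharing an index anticommute and cancel; the commuting (index-disjoint) pairs give grade-4 terms 2*c*c'*(blade product), which cancel blade by blade — e_{1} e_{2} e_{3} e_{4}: -\frac{34848000}{228040201} + \frac{17929440}{228040201} + \frac{16918560}{228040201} = 0 — confirming B is simple. So B^2 = 0.
B^2 = 0, so the series truncates immediately: exp(alpha B) = 1 + alpha B (parabolic case).
Answer: 1 - \frac{19800}{15101} e_{1} e_{2} - \frac{74706}{15101} e_{1} e_{3} + \frac{4320}{15101} e_{1} e_{4} + \frac{70494}{15101} e_{2} e_{3} + \frac{4320}{15101} e_{2} e_{4} + \frac{31680}{15101} e_{3} e_{4}


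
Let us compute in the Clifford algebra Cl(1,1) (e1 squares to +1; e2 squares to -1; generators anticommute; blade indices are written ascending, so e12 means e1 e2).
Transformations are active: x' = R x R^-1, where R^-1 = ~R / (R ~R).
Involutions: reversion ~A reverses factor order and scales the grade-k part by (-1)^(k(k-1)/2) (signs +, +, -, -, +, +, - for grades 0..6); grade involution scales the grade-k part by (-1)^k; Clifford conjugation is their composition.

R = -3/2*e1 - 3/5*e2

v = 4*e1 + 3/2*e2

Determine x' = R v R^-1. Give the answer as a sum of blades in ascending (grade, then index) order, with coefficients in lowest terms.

~R = -3/2*e1 - 3/5*e2, and R ~R = 189/100, so R^-1 = ~R / (189/100).
R v = -51/10 + 3/20*e12
Answer: 86/21*e1 + 73/42*e2


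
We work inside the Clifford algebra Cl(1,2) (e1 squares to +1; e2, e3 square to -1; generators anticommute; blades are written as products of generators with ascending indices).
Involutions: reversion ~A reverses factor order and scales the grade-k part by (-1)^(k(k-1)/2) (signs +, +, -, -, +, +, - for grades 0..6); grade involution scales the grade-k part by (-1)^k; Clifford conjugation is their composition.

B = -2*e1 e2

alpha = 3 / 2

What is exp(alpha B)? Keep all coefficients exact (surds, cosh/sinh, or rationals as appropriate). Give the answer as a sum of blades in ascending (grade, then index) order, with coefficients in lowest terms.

B^2 = (-2)^2*(e1 e2)^2 = 4*(+1) = 4 (a basis 2-blade squares to minus the product of its generators' squares).
B^2 = 4 — since the square is positive, the closed form is hyperbolic: l = 2, alpha*l = 3, so exp(alpha B) = cosh(3) + (sinh(3)/2)*B = cosh(3) + (sinh(3)/2)*B.
Answer: cosh(3) - sinh(3)*e1 e2


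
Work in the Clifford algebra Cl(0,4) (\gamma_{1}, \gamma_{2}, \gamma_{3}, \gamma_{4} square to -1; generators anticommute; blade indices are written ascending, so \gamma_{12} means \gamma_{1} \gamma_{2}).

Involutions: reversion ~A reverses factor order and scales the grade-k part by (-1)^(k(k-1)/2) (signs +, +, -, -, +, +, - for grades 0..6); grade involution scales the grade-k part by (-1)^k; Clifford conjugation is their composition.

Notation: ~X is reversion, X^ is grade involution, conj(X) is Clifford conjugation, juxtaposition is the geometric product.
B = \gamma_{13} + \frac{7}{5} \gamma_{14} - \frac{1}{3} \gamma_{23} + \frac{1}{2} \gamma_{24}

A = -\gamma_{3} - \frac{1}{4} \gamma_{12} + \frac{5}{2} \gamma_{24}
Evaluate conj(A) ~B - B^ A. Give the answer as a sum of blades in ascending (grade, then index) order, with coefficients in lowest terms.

first term: -\frac{5}{4} - \gamma_{1} + \frac{1}{3} \gamma_{2} - \frac{7}{2} \gamma_{12} - \frac{1}{12} \gamma_{13} + \frac{1}{8} \gamma_{14} - \frac{1}{4} \gamma_{23} - \frac{7}{20} \gamma_{24} + \frac{5}{6} \gamma_{34} + \frac{7}{5} \gamma_{134} + \frac{1}{2} \gamma_{234} - \frac{5}{2} \gamma_{1234}
second term: -\frac{5}{4} + \gamma_{1} - \frac{1}{3} \gamma_{2} + \frac{7}{2} \gamma_{12} + \frac{1}{12} \gamma_{13} - \frac{1}{8} \gamma_{14} + \frac{1}{4} \gamma_{23} + \frac{7}{20} \gamma_{24} - \frac{5}{6} \gamma_{34} + \frac{7}{5} \gamma_{134} + \frac{1}{2} \gamma_{234} - \frac{5}{2} \gamma_{1234}
Answer: -2 \gamma_{1} + \frac{2}{3} \gamma_{2} - 7 \gamma_{12} - \frac{1}{6} \gamma_{13} + \frac{1}{4} \gamma_{14} - \frac{1}{2} \gamma_{23} - \frac{7}{10} \gamma_{24} + \frac{5}{3} \gamma_{34}


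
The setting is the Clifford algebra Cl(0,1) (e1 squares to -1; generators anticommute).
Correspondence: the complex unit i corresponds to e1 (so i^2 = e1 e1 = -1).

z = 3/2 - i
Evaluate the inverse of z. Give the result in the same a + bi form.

In blades: z = 3/2 - e1.
With qbar = 3/2 + e1 (scalar fixed, mapped units negated), z qbar = 13/4 (the sum of squared coefficients), so z^-1 = qbar / (13/4) = 6/13 + 4/13*e1; translating back:
Answer: 6/13 + 4/13*i


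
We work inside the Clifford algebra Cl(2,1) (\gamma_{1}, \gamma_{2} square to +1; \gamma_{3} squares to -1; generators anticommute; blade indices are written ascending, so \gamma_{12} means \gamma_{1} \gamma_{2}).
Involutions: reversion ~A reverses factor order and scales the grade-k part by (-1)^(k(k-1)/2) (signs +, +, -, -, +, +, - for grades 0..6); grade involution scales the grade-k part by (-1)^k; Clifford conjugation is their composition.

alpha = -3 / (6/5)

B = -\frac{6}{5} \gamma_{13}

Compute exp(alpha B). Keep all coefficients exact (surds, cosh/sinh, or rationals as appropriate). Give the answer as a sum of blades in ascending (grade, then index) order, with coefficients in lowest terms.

B^2 = (-\frac{6}{5})^2*(\gamma_{13})^2 = \frac{36}{25}*(+1) = \frac{36}{25} (a basis 2-blade squares to minus the product of its generators' squares).
B^2 = \frac{36}{25} — B^2 > 0, so the exponential closes hyperbolically: l = \frac{6}{5}, alpha*l = -3, so exp(alpha B) = cosh(-3) + (sinh(-3)/(\frac{6}{5}))*B = \cosh{\left(3 \right)} + (- \frac{5 \sinh{\left(3 \right)}}{6})*B.
Answer: \cosh{\left(3 \right)} + \sinh{\left(3 \right)} \gamma_{13}


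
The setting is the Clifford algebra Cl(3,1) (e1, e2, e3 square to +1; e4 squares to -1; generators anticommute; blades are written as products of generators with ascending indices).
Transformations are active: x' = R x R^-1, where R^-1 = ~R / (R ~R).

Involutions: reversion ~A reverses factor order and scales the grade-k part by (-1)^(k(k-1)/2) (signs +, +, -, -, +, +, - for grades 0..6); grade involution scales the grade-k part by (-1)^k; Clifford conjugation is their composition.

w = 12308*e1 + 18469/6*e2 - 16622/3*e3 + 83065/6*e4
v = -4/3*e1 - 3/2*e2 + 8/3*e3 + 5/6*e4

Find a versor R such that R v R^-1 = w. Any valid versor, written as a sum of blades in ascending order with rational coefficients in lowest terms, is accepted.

Reasoning: v^2 = w^2 = 94/9 since conjugation preserves the quadratic form; R = v + w = 36920/3*e1 + 9230/3*e2 - 5538*e3 + 13845*e4 is then valid when invertible, keeping its own part and reversing (v - w)/2.
Answer: 36920/3*e1 + 9230/3*e2 - 5538*e3 + 13845*e4


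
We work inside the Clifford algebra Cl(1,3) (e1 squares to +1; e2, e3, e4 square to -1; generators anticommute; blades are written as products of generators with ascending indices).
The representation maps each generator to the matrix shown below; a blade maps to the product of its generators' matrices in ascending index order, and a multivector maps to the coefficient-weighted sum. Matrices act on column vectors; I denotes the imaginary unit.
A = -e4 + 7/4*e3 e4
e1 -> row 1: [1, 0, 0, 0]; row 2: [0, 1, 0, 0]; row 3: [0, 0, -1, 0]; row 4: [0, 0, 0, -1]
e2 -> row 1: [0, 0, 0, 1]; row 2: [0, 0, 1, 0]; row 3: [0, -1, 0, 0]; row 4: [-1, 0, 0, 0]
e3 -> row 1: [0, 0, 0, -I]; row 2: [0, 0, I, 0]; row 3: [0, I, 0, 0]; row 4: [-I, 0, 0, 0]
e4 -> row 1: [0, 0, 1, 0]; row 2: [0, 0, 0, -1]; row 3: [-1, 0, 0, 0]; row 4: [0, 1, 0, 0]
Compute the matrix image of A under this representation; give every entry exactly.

Bivector images (products of the table entries): rho(e3 e4) = rho(e3)rho(e4) = row 1: [0, -I, 0, 0]; row 2: [-I, 0, 0, 0]; row 3: [0, 0, 0, -I]; row 4: [0, 0, -I, 0].
M = (-1)*rho(e4) + (7/4)*rho(e3 e4), summed entrywise:
Answer: row 1: [0, -7*I/4, -1, 0]; row 2: [-7*I/4, 0, 0, 1]; row 3: [1, 0, 0, -7*I/4]; row 4: [0, -1, -7*I/4, 0]


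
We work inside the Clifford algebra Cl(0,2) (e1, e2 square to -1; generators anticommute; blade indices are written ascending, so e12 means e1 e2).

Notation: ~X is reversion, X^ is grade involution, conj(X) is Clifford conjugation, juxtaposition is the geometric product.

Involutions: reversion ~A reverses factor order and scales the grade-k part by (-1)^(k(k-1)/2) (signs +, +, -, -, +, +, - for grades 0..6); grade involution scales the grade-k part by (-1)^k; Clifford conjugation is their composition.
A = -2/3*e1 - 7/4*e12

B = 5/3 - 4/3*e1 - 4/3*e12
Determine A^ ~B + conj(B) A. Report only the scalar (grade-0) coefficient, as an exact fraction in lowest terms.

first term: 29/9 + 10/9*e1 + 13/9*e2 - 35/12*e12
second term: 29/9 - 10/9*e1 + 13/9*e2 - 35/12*e12
Answer: 58/9


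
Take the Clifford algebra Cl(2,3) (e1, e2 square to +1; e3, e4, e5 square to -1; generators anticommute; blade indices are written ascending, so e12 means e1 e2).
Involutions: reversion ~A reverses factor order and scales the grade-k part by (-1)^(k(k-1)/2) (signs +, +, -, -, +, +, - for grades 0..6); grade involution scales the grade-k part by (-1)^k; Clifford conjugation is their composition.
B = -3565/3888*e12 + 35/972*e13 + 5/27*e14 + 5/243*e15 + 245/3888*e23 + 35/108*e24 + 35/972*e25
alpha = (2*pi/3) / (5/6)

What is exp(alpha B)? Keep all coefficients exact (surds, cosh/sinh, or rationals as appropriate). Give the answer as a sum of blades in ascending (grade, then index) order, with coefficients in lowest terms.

B^2 term by term: the squares give (-3565/3888)^2*(e12)^2 + (35/972)^2*(e13)^2 + (5/27)^2*(e14)^2 + (5/243)^2*(e15)^2 + (245/3888)^2*(e23)^2 + (35/108)^2*(e24)^2 + (35/972)^2*(e25)^2 = 12709225/15116544*(-1) + 1225/944784*(+1) + 25/729*(+1) + 25/59049*(+1) + 60025/15116544*(+1) + 1225/11664*(+1) + 1225/944784*(+1) = -25/36 (each basis 2-blade squares to minus the product of its generators' squares); cross terms between blades sharing an index anticommute and cancel; the commuting (index-disjoint) pairs give grade-4 terms 2*c*c'*(blade product), which cancel blade by blade — e1234: -1225/52488 + 1225/52488 = 0; e1235: -1225/472392 + 1225/472392 = 0; e1245: -175/13122 + 175/13122 = 0 — confirming B is simple. So B^2 = -25/36.
B^2 = -25/36 — the negative square puts this in the circular regime; l = 5/6, alpha*l = 2*pi/3, so exp(alpha B) = cos(2*pi/3) + (sin(2*pi/3)/(5/6))*B = -1/2 + (3*sqrt(3)/5)*B.
Answer: -1/2 - 713*sqrt(3)/1296*e12 + 7*sqrt(3)/324*e13 + sqrt(3)/9*e14 + sqrt(3)/81*e15 + 49*sqrt(3)/1296*e23 + 7*sqrt(3)/36*e24 + 7*sqrt(3)/324*e25


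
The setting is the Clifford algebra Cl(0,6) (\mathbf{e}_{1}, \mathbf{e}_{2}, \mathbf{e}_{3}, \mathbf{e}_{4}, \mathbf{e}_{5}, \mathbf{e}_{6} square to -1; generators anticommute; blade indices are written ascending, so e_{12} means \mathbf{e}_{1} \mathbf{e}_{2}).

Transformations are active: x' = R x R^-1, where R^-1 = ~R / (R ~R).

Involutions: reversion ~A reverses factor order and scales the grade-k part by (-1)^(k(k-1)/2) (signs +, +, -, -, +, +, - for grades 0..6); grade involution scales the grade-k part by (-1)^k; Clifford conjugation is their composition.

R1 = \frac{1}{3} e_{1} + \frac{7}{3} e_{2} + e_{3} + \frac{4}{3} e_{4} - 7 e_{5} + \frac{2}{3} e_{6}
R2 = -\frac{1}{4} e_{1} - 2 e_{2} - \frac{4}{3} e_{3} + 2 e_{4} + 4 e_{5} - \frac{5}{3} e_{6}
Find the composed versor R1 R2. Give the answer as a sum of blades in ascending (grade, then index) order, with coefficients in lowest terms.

Distribute over the terms of R1 (each basis-blade product reordered to ascending indices, repeated generators contracted through their squares):
(\frac{1}{3} e_{1}) R2 = \frac{1}{12} - \frac{2}{3} e_{12} - \frac{4}{9} e_{13} + \frac{2}{3} e_{14} + \frac{4}{3} e_{15} - \frac{5}{9} e_{16}
(\frac{7}{3} e_{2}) R2 = \frac{14}{3} + \frac{7}{12} e_{12} - \frac{28}{9} e_{23} + \frac{14}{3} e_{24} + \frac{28}{3} e_{25} - \frac{35}{9} e_{26}
(e_{3}) R2 = \frac{4}{3} + \frac{1}{4} e_{13} + 2 e_{23} + 2 e_{34} + 4 e_{35} - \frac{5}{3} e_{36}
(\frac{4}{3} e_{4}) R2 = -\frac{8}{3} + \frac{1}{3} e_{14} + \frac{8}{3} e_{24} + \frac{16}{9} e_{34} + \frac{16}{3} e_{45} - \frac{20}{9} e_{46}
(-7 e_{5}) R2 = 28 - \frac{7}{4} e_{15} - 14 e_{25} - \frac{28}{3} e_{35} + 14 e_{45} + \frac{35}{3} e_{56}
(\frac{2}{3} e_{6}) R2 = \frac{10}{9} + \frac{1}{6} e_{16} + \frac{4}{3} e_{26} + \frac{8}{9} e_{36} - \frac{4}{3} e_{46} - \frac{8}{3} e_{56}
Summing the partial products and collecting blades:
Answer: \frac{1171}{36} - \frac{1}{12} e_{12} - \frac{7}{36} e_{13} + e_{14} - \frac{5}{12} e_{15} - \frac{7}{18} e_{16} - \frac{10}{9} e_{23} + \frac{22}{3} e_{24} - \frac{14}{3} e_{25} - \frac{23}{9} e_{26} + \frac{34}{9} e_{34} - \frac{16}{3} e_{35} - \frac{7}{9} e_{36} + \frac{58}{3} e_{45} - \frac{32}{9} e_{46} + 9 e_{56}


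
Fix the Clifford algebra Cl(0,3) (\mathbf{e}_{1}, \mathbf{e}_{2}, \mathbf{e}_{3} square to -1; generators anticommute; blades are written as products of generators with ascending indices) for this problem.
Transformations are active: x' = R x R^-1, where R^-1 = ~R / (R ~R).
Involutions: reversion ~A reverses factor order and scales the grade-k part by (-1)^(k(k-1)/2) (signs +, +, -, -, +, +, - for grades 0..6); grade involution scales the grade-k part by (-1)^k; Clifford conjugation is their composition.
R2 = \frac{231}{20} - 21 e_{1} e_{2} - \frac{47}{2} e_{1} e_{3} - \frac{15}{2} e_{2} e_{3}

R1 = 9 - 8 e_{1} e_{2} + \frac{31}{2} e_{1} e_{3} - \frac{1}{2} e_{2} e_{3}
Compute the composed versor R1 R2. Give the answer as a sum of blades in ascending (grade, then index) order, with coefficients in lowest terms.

Distribute over the terms of R1 (each basis-blade product reordered to ascending indices, repeated generators contracted through their squares):
(9) R2 = \frac{2079}{20} - 189 e_{1} e_{2} - \frac{423}{2} e_{1} e_{3} - \frac{135}{2} e_{2} e_{3}
(-8 e_{1} e_{2}) R2 = -168 - \frac{462}{5} e_{1} e_{2} - 60 e_{1} e_{3} + 188 e_{2} e_{3}
(\frac{31}{2} e_{1} e_{3}) R2 = \frac{1457}{4} - \frac{465}{4} e_{1} e_{2} + \frac{7161}{40} e_{1} e_{3} + \frac{651}{2} e_{2} e_{3}
(-\frac{1}{2} e_{2} e_{3}) R2 = -\frac{15}{4} - \frac{47}{4} e_{1} e_{2} + \frac{21}{2} e_{1} e_{3} - \frac{231}{40} e_{2} e_{3}
Summing the partial products and collecting blades:
Answer: \frac{5929}{20} - \frac{2047}{5} e_{1} e_{2} - \frac{3279}{40} e_{1} e_{3} + \frac{17609}{40} e_{2} e_{3}


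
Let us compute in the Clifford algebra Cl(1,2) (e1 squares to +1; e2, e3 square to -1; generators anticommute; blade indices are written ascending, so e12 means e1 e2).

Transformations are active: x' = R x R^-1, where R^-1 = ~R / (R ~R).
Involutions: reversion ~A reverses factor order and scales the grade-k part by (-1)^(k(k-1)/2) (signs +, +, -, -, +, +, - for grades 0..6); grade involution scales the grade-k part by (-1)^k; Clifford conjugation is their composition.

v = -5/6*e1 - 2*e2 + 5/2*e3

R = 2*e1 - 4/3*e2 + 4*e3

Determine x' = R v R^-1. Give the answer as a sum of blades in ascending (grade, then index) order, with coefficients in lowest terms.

~R = 2*e1 - 4/3*e2 + 4*e3, and R ~R = -124/9, so R^-1 = ~R / (-124/9).
R v = -43/3 - 46/9*e12 + 25/3*e13 + 14/3*e23
Answer: 929/186*e1 - 24/31*e2 + 361/62*e3


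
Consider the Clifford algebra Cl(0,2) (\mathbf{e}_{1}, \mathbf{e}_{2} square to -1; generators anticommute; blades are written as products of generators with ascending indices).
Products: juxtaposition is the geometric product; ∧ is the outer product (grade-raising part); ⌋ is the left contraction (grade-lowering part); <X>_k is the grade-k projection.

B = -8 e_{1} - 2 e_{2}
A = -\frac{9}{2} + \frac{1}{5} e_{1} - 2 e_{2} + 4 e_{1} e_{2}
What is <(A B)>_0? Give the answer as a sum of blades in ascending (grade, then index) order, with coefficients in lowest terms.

step 1: -\frac{12}{5} + 44 e_{1} - 23 e_{2} - \frac{82}{5} e_{1} e_{2}
step 2: -\frac{12}{5}
Answer: -\frac{12}{5}


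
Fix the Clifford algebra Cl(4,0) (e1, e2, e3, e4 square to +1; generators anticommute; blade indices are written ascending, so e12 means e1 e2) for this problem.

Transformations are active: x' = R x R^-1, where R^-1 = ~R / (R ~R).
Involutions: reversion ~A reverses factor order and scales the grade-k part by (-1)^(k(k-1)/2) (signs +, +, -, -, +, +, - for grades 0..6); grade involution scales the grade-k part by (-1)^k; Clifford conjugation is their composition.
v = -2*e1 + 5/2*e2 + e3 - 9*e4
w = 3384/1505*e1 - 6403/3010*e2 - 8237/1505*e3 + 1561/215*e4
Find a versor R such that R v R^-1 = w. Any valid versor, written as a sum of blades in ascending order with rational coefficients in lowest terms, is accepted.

R = v + w = 374/1505*e1 + 561/1505*e2 - 6732/1505*e3 - 374/215*e4 works: the equal norms (369/4) guarantee its sandwich swaps v into w.
Answer: 374/1505*e1 + 561/1505*e2 - 6732/1505*e3 - 374/215*e4


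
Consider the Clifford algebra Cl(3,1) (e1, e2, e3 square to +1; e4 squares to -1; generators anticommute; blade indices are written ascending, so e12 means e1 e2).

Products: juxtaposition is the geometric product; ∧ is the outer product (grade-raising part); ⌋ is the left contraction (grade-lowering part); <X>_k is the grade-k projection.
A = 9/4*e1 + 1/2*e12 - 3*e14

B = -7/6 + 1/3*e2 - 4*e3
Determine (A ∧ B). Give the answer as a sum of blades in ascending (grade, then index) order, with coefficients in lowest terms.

step 1: -21/8*e1 + 1/6*e12 - 9*e13 + 7/2*e14 - 2*e123 + e124 - 12*e134
Answer: -21/8*e1 + 1/6*e12 - 9*e13 + 7/2*e14 - 2*e123 + e124 - 12*e134


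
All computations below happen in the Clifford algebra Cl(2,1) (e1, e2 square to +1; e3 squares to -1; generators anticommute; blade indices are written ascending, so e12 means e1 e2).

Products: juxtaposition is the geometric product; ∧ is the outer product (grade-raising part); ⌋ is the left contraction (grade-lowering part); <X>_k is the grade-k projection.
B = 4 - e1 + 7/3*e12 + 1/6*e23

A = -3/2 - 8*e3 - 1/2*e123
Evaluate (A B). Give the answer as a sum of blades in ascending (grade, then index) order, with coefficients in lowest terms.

step 1: -6 + 17/12*e1 - 4/3*e2 - 185/6*e3 - 7/2*e12 - 8*e13 + 1/4*e23 - 62/3*e123
Answer: -6 + 17/12*e1 - 4/3*e2 - 185/6*e3 - 7/2*e12 - 8*e13 + 1/4*e23 - 62/3*e123


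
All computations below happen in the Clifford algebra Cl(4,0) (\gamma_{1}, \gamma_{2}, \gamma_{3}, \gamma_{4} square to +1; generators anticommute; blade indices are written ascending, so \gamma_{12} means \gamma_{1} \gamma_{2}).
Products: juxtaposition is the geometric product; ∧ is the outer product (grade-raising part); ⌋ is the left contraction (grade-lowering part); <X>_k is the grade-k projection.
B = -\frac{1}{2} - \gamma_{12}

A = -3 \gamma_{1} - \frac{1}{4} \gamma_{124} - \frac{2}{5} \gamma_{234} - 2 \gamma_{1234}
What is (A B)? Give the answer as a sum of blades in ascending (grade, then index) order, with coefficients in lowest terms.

step 1: \frac{3}{2} \gamma_{1} + 3 \gamma_{2} - \frac{1}{4} \gamma_{4} - 2 \gamma_{34} + \frac{1}{8} \gamma_{124} - \frac{2}{5} \gamma_{134} + \frac{1}{5} \gamma_{234} + \gamma_{1234}
Answer: \frac{3}{2} \gamma_{1} + 3 \gamma_{2} - \frac{1}{4} \gamma_{4} - 2 \gamma_{34} + \frac{1}{8} \gamma_{124} - \frac{2}{5} \gamma_{134} + \frac{1}{5} \gamma_{234} + \gamma_{1234}


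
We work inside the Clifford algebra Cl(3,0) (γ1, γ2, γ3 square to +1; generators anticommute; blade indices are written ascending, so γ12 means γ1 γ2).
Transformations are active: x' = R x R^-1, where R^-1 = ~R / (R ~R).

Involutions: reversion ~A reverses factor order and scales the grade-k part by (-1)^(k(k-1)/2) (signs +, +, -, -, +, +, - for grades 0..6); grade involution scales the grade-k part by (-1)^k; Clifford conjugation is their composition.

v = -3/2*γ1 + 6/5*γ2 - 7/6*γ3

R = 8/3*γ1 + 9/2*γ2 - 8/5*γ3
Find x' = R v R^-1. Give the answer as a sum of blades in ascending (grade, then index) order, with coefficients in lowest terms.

~R = 8/3*γ1 + 9/2*γ2 - 8/5*γ3, and R ~R = 26929/900, so R^-1 = ~R / (26929/900).
R v = 49/15 + 199/20*γ12 - 248/45*γ13 - 333/100*γ23
Answer: 16021/7694*γ1 - 4182/19235*γ2 + 18865/23082*γ3


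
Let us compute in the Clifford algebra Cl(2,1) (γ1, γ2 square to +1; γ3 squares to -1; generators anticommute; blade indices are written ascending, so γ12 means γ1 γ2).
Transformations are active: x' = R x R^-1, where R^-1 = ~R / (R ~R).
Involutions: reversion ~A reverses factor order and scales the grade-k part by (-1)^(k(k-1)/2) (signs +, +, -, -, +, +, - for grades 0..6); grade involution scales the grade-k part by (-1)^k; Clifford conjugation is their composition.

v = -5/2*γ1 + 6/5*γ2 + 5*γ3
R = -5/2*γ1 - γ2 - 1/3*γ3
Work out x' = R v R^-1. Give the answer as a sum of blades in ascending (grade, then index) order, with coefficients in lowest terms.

~R = -5/2*γ1 - γ2 - 1/3*γ3, and R ~R = 257/36, so R^-1 = ~R / (257/36).
R v = 403/60 - 11/2*γ12 - 40/3*γ13 - 23/5*γ23
Answer: -1133/514*γ1 - 792/257*γ2 - 7231/1285*γ3


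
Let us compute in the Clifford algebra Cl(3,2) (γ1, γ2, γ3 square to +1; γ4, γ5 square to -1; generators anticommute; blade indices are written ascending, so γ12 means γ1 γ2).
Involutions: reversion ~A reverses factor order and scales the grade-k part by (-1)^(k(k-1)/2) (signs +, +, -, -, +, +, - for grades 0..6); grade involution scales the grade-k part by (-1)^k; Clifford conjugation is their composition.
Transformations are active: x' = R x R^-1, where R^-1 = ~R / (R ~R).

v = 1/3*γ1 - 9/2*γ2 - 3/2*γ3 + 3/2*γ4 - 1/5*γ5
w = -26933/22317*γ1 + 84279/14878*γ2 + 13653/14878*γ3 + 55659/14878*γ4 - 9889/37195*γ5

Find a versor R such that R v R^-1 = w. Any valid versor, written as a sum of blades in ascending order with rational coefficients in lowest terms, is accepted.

Equal squares first: v^2 = w^2 = 18289/900. Then v + w = -6498/7439*γ1 + 8664/7439*γ2 - 4332/7439*γ3 + 38988/7439*γ4 - 17328/37195*γ5 is a versor taking v to w, provided it is invertible.
Answer: -6498/7439*γ1 + 8664/7439*γ2 - 4332/7439*γ3 + 38988/7439*γ4 - 17328/37195*γ5


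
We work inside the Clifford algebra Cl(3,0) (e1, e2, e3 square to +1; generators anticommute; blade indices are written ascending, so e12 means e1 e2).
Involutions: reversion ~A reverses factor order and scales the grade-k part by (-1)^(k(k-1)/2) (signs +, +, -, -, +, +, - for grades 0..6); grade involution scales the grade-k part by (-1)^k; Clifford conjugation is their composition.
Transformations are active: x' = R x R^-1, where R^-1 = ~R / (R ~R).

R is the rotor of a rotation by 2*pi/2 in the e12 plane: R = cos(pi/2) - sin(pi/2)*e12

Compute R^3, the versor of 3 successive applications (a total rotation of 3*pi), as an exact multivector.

Half-angle bookkeeping: 3 applications in e12 add up to rotor phase 3*pi/2 = 3*pi/2, so R^3 = cos(3*pi/2) - sin(3*pi/2)*e12.
cos(3*pi/2) = 0 and sin(3*pi/2) = -1, so R^3 = e12. The net rotation is 1*pi (after discarding 1 full turn, each of which contributes a factor -1 to the rotor); the rotor keeps the half-angle phase exactly.
Answer: e12


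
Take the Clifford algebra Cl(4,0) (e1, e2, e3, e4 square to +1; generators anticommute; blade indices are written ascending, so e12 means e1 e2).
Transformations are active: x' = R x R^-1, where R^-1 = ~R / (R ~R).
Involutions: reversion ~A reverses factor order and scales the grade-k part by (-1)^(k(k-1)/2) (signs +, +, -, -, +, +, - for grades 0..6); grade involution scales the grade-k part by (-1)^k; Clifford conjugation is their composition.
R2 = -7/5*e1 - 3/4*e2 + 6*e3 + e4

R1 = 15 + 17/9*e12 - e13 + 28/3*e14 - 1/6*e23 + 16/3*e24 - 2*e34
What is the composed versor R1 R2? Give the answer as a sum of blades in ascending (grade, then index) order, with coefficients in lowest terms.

Distribute over the terms of R2 (each basis-blade product reordered to ascending indices, repeated generators contracted through their squares):
R1 (-7/5*e1) = -21*e1 + 119/45*e2 - 7/5*e3 + 196/15*e4 + 7/30*e123 - 112/15*e124 + 14/5*e134
R1 (-3/4*e2) = -17/12*e1 - 45/4*e2 - 1/8*e3 + 4*e4 - 3/4*e123 + 7*e124 + 3/2*e234
R1 (6*e3) = -6*e1 - e2 + 90*e3 + 12*e4 + 34/3*e123 - 56*e134 - 32*e234
R1 (e4) = 28/3*e1 + 16/3*e2 - 2*e3 + 15*e4 + 17/9*e124 - e134 - 1/6*e234
Summing the partial products and collecting blades:
Answer: -229/12*e1 - 769/180*e2 + 3459/40*e3 + 661/15*e4 + 649/60*e123 + 64/45*e124 - 271/5*e134 - 92/3*e234


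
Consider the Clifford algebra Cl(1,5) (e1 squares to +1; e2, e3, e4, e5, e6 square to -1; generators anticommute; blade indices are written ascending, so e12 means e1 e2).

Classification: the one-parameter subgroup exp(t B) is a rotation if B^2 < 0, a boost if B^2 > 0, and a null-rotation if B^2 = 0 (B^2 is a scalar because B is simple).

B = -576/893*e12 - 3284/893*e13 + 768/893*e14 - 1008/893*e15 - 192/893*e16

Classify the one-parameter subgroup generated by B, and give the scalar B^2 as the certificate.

B^2 term by term: the squares give (-576/893)^2*(e12)^2 + (-3284/893)^2*(e13)^2 + (768/893)^2*(e14)^2 + (-1008/893)^2*(e15)^2 + (-192/893)^2*(e16)^2 = 331776/797449*(+1) + 10784656/797449*(+1) + 589824/797449*(+1) + 1016064/797449*(+1) + 36864/797449*(+1) = 16 (each basis 2-blade squares to minus the product of its generators' squares); cross terms between blades sharing an index anticommute and cancel. So B^2 = 16.
Answer: boost, certificate B^2 = 16. Because 16 is invariant under every versor sandwich, the classification follows from its sign alone.


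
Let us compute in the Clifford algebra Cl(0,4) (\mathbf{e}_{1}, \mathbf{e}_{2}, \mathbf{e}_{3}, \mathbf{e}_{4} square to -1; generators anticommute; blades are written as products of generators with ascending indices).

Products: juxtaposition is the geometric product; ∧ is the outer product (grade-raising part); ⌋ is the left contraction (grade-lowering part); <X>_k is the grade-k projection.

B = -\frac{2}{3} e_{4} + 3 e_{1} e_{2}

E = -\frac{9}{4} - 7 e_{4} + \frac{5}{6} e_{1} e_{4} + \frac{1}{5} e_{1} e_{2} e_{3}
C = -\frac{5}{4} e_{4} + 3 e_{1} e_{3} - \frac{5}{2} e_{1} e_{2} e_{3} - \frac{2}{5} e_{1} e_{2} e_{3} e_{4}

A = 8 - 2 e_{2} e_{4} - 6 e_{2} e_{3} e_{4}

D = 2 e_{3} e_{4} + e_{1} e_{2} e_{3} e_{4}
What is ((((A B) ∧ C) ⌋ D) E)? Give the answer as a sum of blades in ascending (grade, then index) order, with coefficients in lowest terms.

step 1: -\frac{4}{3} e_{2} - \frac{16}{3} e_{4} + 24 e_{1} e_{2} - 6 e_{1} e_{4} - 4 e_{2} e_{3} - 18 e_{1} e_{3} e_{4}
step 2: \frac{5}{3} e_{2} e_{4} + 4 e_{1} e_{2} e_{3} - 30 e_{1} e_{2} e_{4} - 16 e_{1} e_{3} e_{4} + 5 e_{2} e_{3} e_{4} - \frac{40}{3} e_{1} e_{2} e_{3} e_{4}
step 3: -\frac{40}{3} - 5 e_{1} - 16 e_{2} + 30 e_{3} + 4 e_{4} + \frac{5}{3} e_{1} e_{3}
step 4: 58 + \frac{175}{12} e_{1} + \frac{109}{3} e_{2} - \frac{135}{2} e_{3} + \frac{177}{2} e_{4} - 6 e_{1} e_{2} - \frac{139}{20} e_{1} e_{3} + \frac{215}{9} e_{1} e_{4} + e_{2} e_{3} + 112 e_{2} e_{4} - \frac{3755}{18} e_{3} e_{4} - \frac{8}{3} e_{1} e_{2} e_{3} + \frac{40}{3} e_{1} e_{2} e_{4} - \frac{110}{3} e_{1} e_{3} e_{4} - \frac{4}{5} e_{1} e_{2} e_{3} e_{4}
Answer: 58 + \frac{175}{12} e_{1} + \frac{109}{3} e_{2} - \frac{135}{2} e_{3} + \frac{177}{2} e_{4} - 6 e_{1} e_{2} - \frac{139}{20} e_{1} e_{3} + \frac{215}{9} e_{1} e_{4} + e_{2} e_{3} + 112 e_{2} e_{4} - \frac{3755}{18} e_{3} e_{4} - \frac{8}{3} e_{1} e_{2} e_{3} + \frac{40}{3} e_{1} e_{2} e_{4} - \frac{110}{3} e_{1} e_{3} e_{4} - \frac{4}{5} e_{1} e_{2} e_{3} e_{4}


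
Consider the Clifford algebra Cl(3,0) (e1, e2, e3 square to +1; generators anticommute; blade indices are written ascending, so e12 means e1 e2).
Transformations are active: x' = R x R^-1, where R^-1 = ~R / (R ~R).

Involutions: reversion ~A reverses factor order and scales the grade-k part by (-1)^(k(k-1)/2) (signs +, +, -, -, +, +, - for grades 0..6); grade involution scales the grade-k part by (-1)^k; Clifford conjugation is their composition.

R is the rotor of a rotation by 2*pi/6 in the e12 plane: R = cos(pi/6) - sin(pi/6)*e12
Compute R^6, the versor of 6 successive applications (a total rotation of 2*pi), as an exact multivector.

Because a rotor carries half the rotation angle, composing 6 copies of this e12-plane rotor multiplies the phase: 6*(pi/6) = pi, hence R^6 = cos(pi) - sin(pi)*e12.
cos(pi) = -1 and sin(pi) = 0, so R^6 = -1. The total rotation 2*pi is 1 full turn, so every vector returns to itself, yet the rotor is -1, on the OTHER sheet of the double cover (an odd number of 2*pi turns).
Answer: -1
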